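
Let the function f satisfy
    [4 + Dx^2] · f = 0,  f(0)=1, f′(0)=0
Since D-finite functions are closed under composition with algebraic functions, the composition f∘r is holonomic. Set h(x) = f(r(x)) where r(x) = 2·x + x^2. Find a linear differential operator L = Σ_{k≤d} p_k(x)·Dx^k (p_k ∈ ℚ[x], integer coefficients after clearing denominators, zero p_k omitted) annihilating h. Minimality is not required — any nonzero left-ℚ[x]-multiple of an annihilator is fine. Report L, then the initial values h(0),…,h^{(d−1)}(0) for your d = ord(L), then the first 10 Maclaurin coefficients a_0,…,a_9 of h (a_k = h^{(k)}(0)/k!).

f: a_k = 1, 0, -2, 0, 2/3, 0, -4/45, 0, 2/315, 0, …
Substitute x→r, Dx→(1/r')Dx; clear ⇒ L₀.
L = (16 + 48·x + 48·x^2 + 16·x^3) - Dx + (1 + x)·Dx^2  (order 2).
h: a_k = 1, 0, -8, -8, 26/3, 64/3, 464/45, -176/15, -5998/315, -2432/315, …
ICs: h(0) = 1, h′(0) = 0.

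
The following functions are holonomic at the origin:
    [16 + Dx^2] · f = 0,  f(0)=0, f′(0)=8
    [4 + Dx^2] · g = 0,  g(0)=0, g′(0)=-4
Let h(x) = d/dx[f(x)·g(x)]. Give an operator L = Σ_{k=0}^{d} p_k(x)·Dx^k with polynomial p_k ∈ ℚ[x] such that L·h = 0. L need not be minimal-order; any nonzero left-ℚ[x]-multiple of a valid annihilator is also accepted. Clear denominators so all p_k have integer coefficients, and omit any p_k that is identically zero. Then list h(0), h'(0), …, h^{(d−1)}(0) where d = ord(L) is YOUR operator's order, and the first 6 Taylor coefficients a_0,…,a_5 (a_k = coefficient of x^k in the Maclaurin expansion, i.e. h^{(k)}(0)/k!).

f: a_k = 0, 8, 0, -64/3, 0, 256/15, …
g: a_k = 0, -4, 0, 8/3, 0, -8/15, …
Product ⇒ symmetric product L₀, ord ≤ 4.
Differentiate: ansatz ord ≤ ord L₀ ⇒ L.
L = 144 + 40·Dx^2 + Dx^4  (order 4).
h: a_k = 0, -64, 0, 1280/3, 0, -11648/15, …
ICs: h(0) = 0, h′(0) = -64, h′′(0) = 0, h′′′(0) = 2560.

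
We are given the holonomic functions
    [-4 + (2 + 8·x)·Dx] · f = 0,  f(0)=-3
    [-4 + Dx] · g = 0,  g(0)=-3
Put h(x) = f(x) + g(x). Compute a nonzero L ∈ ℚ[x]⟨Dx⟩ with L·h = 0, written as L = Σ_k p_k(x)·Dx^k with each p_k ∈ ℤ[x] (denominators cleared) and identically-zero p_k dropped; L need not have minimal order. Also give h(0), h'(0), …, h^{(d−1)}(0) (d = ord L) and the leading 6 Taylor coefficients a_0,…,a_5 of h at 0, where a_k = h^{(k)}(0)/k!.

f: a_k = -3, -6, 6, -12, 30, -84, …
g: a_k = -3, -12, -24, -32, -32, -128/5, …
Sum ⇒ L₀ = lclm(L_f,L_g) in ℚ(x)⟨Dx⟩.
L = (24 + 64·x) + (-10 - 64·x - 128·x^2)·Dx + (1 + 12·x + 32·x^2)·Dx^2  (order 2).
h: a_k = -6, -18, -18, -44, -2, -548/5, …
ICs: h(0) = -6, h′(0) = -18.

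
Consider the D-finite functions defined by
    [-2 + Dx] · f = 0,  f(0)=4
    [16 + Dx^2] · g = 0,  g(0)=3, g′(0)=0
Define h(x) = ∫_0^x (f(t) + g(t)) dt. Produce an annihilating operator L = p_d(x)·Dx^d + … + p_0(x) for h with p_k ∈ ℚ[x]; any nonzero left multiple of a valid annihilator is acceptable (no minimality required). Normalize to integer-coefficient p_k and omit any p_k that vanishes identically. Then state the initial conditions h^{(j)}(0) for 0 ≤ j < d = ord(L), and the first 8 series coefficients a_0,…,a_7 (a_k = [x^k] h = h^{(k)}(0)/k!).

f: a_k = 4, 8, 8, 16/3, 8/3, 16/15, 16/45, 32/315, …
g: a_k = 3, 0, -24, 0, 32, 0, -256/15, 0, …
L₀ := lclm(L_f,L_g); ord L₀ ≤ 1+2.
h=∫h₀ ⇒ L = L₀·Dx.
L = -32·Dx + 16·Dx^2 - 2·Dx^3 + Dx^4  (order 4).
h: a_k = 0, 7, 4, -16/3, 4/3, 104/15, 8/45, -752/315, …
ICs: h(0) = 0, h′(0) = 7, h′′(0) = 8, h′′′(0) = -32.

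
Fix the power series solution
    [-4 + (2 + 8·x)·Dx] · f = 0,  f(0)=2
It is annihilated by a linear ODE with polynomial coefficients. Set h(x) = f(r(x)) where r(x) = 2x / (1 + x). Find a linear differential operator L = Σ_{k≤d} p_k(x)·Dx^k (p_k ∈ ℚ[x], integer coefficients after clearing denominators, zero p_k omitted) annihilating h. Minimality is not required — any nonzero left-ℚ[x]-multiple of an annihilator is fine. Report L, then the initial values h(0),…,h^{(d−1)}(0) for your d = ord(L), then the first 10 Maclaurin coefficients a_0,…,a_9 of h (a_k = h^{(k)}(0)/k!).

f: a_k = 2, 4, -4, 8, -20, 56, -168, 528, -1716, 5720, …
L₀ from L_f via x↦r, Dx↦r'^{-1}Dx.
L = -4 + (1 + 10·x + 9·x^2)·Dx  (order 1).
h: a_k = 2, 8, -24, 104, -568, 3528, -23640, 166440, -1213560, 9082760, …
ICs: h(0) = 2.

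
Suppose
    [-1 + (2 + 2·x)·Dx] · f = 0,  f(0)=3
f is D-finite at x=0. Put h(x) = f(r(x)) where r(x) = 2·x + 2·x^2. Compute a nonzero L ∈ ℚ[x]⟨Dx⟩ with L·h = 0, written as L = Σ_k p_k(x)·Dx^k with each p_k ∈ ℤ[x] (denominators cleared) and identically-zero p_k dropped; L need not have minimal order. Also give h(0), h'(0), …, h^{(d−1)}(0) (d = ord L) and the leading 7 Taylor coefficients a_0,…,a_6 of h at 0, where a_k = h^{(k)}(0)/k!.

f: a_k = 3, 3/2, -3/8, 3/16, -15/128, 21/256, -63/1024, …
f∘r: x↦r, Dx↦Dx/r' in L_f ⇒ L₀.
L = (-1 - 2·x) + (1 + 2·x + 2·x^2)·Dx  (order 1).
h: a_k = 3, 3, 3/2, -3/2, 9/8, -3/8, -9/16, …
ICs: h(0) = 3.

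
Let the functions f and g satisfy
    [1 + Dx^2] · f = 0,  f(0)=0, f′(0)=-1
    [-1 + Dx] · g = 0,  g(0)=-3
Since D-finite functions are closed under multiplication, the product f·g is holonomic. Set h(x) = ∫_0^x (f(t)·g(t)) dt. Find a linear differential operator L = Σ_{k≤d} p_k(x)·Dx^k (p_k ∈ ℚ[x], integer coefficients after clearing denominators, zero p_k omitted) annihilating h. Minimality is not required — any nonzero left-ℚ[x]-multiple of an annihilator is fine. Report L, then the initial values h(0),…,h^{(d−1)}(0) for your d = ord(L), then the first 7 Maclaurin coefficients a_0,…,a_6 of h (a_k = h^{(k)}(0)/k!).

f: a_k = 0, -1, 0, 1/6, 0, -1/120, 0, …
g: a_k = -3, -3, -3/2, -1/2, -1/8, -1/40, -1/240, …
Sym-product of L_f,L_g gives L₀ (≤ ord 2).
h=∫h₀ ⇒ L = L₀·Dx.
L = 2·Dx - 2·Dx^2 + Dx^3  (order 3).
h: a_k = 0, 0, 3/2, 1, 1/4, 0, -1/60, …
ICs: h(0) = 0, h′(0) = 0, h′′(0) = 3.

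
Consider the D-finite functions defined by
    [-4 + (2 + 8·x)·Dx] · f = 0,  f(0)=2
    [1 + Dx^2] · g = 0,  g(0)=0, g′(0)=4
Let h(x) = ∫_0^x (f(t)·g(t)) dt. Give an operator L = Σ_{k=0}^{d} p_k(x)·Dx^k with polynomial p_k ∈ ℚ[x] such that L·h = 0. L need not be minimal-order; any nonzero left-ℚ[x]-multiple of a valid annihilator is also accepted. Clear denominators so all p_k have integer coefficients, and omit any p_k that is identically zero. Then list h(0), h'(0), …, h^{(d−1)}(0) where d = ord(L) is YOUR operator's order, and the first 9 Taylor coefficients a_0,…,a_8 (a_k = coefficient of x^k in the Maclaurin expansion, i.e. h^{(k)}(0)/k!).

L = (13 + 8·x + 16·x^2)·Dx + (-4 - 16·x)·Dx^2 + (1 + 8·x + 16·x^2)·Dx^3  (order 3).
h: a_k = 0, 0, 4, 16/3, -13/3, 88/15, -1159/90, 1094/35, -83009/1008, …
ICs: h(0) = 0, h′(0) = 0, h′′(0) = 8.

f: a_k = 2, 4, -4, 8, -20, 56, -168, 528, -1716, …
g: a_k = 0, 4, 0, -2/3, 0, 1/30, 0, -1/1260, 0, …
L₀ := L_f ⊗_s L_g (sym. prod.), ord ≤ 2.
Integrate: L := L₀·Dx.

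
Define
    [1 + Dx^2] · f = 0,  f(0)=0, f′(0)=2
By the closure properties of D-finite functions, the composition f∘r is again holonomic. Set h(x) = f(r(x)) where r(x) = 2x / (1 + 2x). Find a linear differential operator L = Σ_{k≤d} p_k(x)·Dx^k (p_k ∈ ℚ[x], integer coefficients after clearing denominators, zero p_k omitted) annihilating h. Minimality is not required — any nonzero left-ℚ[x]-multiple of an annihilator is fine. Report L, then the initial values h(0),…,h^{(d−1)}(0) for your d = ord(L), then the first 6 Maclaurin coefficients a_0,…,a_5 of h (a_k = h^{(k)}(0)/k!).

f: a_k = 0, 2, 0, -1/3, 0, 1/60, …
f∘r: x↦r, Dx↦Dx/r' in L_f ⇒ L₀.
L = 4 + (4 + 24·x + 48·x^2 + 32·x^3)·Dx + (1 + 8·x + 24·x^2 + 32·x^3 + 16·x^4)·Dx^2  (order 2).
h: a_k = 0, 4, -8, 40/3, -16, 8/15, …
ICs: h(0) = 0, h′(0) = 4.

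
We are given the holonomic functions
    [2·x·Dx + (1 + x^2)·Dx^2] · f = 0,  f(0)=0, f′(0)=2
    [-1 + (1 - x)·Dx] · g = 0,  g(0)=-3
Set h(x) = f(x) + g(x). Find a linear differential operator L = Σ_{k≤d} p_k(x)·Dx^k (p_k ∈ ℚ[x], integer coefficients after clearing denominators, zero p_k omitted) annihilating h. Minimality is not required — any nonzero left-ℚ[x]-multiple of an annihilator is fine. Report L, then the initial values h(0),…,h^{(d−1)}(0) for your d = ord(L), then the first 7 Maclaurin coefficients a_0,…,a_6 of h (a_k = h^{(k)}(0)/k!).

L = (2 - 8·x - 6·x^2)·Dx + (-4 + 2·x - 4·x^2 - 6·x^3)·Dx^2 + (1 - x^4)·Dx^3  (order 3).
h: a_k = -3, -1, -3, -11/3, -3, -13/5, -3, …
ICs: h(0) = -3, h′(0) = -1, h′′(0) = -6.

f: a_k = 0, 2, 0, -2/3, 0, 2/5, 0, …
g: a_k = -3, -3, -3, -3, -3, -3, -3, …
f+g: L₀ = lclm(L_f,L_g), ord ≤ 2+1.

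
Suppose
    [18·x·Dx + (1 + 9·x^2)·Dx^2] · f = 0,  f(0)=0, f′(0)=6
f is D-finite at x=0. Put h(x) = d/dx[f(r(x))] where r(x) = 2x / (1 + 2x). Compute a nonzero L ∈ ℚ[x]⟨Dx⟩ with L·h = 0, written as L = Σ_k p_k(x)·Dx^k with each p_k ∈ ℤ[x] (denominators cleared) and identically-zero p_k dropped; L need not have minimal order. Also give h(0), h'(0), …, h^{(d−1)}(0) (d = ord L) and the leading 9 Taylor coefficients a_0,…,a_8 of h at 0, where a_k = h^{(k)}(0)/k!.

f: a_k = 0, 6, 0, -18, 0, 486/5, 0, -4374/7, 0, …
Change of var in L_f (x↦r) gives L₀.
Derive L from L₀ (diff closure).
L = (4 + 80·x) + (1 + 4·x + 40·x^2)·Dx  (order 1).
h: a_k = 12, -48, -288, 3072, -768, -119808, 509952, 2752512, -31408128, …
ICs: h(0) = 12.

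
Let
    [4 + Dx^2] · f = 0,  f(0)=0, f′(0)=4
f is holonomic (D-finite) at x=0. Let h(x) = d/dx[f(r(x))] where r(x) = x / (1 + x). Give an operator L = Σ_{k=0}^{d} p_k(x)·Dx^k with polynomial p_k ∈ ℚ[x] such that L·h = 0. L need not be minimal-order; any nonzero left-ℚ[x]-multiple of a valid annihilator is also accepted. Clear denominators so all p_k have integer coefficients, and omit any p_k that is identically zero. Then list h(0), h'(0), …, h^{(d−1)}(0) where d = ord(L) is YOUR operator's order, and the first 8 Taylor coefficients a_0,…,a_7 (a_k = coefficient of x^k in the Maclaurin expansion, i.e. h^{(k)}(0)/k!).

L = (10 + 12·x + 6·x^2) + (6 + 18·x + 18·x^2 + 6·x^3)·Dx + (1 + 4·x + 6·x^2 + 4·x^3 + x^4)·Dx^2  (order 2).
h: a_k = 4, -8, 4, 16, -172/3, 120, -8836/45, 12128/45, …
ICs: h(0) = 4, h′(0) = -8.

f: a_k = 0, 4, 0, -8/3, 0, 8/15, 0, -16/315, …
L₀ from L_f via x↦r, Dx↦r'^{-1}Dx.
Derive L from L₀ (diff closure).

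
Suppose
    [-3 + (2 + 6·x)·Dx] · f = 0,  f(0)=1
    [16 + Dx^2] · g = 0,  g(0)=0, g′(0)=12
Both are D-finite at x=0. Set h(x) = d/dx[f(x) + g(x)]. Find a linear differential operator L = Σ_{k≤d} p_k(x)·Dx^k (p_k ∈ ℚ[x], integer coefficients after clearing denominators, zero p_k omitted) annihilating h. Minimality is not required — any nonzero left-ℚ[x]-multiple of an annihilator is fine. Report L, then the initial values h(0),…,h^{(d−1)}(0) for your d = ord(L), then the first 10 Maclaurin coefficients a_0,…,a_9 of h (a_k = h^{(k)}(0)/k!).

L = (-9552 - 18432·x - 27648·x^2) + (-2912 - 21024·x - 55296·x^2 - 55296·x^3)·Dx + (-597 - 1152·x - 1728·x^2)·Dx^2 + (-182 - 1314·x - 3456·x^2 - 3456·x^3)·Dx^3  (order 3).
h: a_k = 27/2, -9/4, -1455/16, -405/32, 41273/256, -45927/512, 5480803/30720, -2814669/4096, 13433528753/6881280, -717740595/131072, …
ICs: h(0) = 27/2, h′(0) = -9/4, h′′(0) = -1455/8.

f: a_k = 1, 3/2, -9/8, 27/16, -405/128, 1701/256, -15309/1024, 72171/2048, -2814669/32768, 14073345/65536, …
g: a_k = 0, 12, 0, -32, 0, 128/5, 0, -1024/105, 0, 2048/945, …
Sum ⇒ L₀ = lclm(L_f,L_g) in ℚ(x)⟨Dx⟩.
Differentiate: ansatz ord ≤ ord L₀ ⇒ L.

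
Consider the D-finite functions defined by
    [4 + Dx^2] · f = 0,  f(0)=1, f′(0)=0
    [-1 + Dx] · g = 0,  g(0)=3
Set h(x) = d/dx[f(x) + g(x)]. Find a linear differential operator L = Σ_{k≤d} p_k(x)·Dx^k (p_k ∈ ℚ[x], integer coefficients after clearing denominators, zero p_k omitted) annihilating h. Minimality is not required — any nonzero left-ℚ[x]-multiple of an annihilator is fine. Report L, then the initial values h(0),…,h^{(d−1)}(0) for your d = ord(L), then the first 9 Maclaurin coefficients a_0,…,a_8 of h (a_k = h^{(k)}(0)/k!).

L = 4 - 4·Dx + Dx^2 - Dx^3  (order 3).
h: a_k = 3, -1, 3/2, 19/6, 1/8, -61/120, 1/240, 37/720, 1/13440, …
ICs: h(0) = 3, h′(0) = -1, h′′(0) = 3.

f: a_k = 1, 0, -2, 0, 2/3, 0, -4/45, 0, 2/315, …
g: a_k = 3, 3, 3/2, 1/2, 1/8, 1/40, 1/240, 1/1680, 1/13440, …
h₀=f+g: left-lcm gives L₀, ord ≤ 3.
h₀' ⇒ L via d/dx closure of L₀.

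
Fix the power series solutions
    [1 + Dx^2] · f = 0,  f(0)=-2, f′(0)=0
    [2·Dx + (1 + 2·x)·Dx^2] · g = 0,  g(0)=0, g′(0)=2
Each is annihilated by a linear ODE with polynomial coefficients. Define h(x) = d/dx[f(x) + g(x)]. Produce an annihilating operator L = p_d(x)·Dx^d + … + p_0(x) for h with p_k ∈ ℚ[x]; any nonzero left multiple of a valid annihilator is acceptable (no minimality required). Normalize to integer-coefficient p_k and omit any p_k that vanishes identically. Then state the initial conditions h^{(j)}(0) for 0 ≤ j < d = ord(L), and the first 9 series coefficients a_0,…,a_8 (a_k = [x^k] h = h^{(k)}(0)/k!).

f: a_k = -2, 0, 1, 0, -1/12, 0, 1/360, 0, -1/20160, …
g: a_k = 0, 2, -2, 8/3, -4, 32/5, -32/3, 128/7, -32, …
Sum ⇒ L₀ = lclm(L_f,L_g) in ℚ(x)⟨Dx⟩.
h₀' ⇒ L via d/dx closure of L₀.
L = (50 + 8·x + 8·x^2) + (9 + 22·x + 12·x^2 + 8·x^3)·Dx + (50 + 8·x + 8·x^2)·Dx^2 + (9 + 22·x + 12·x^2 + 8·x^3)·Dx^3  (order 3).
h: a_k = 2, -2, 8, -49/3, 32, -3839/60, 128, -645121/2520, 512, …
ICs: h(0) = 2, h′(0) = -2, h′′(0) = 16.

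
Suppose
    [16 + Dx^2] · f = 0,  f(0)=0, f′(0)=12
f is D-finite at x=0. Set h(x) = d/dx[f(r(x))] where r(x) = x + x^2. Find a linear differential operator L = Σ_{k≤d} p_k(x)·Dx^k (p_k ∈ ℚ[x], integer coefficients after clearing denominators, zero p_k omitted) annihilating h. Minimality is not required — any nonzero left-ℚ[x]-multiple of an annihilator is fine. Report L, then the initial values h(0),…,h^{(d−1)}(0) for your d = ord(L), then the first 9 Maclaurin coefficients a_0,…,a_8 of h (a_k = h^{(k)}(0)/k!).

f: a_k = 0, 12, 0, -32, 0, 128/5, 0, -1024/105, 0, …
L₀ from L_f via x↦r, Dx↦r'^{-1}Dx.
h=h₀': d/dx-closure on L₀ ⇒ L.
L = (28 + 128·x + 384·x^2 + 512·x^3 + 256·x^4) + (-6 - 12·x)·Dx + (1 + 4·x + 4·x^2)·Dx^2  (order 2).
h: a_k = 12, 24, -96, -384, -352, 576, 25856/15, 22528/15, -70528/105, …
ICs: h(0) = 12, h′(0) = 24.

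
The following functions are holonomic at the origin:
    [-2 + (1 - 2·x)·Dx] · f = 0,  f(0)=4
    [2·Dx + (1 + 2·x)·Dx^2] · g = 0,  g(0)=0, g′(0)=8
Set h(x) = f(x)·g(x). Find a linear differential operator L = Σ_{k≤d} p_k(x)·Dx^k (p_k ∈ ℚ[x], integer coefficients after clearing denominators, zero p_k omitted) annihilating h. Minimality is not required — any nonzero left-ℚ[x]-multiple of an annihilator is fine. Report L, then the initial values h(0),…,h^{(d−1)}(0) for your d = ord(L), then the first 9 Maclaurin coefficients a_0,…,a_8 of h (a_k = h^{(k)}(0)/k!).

f: a_k = 4, 8, 16, 32, 64, 128, 256, 512, 1024, …
g: a_k = 0, 8, -8, 32/3, -16, 128/5, -128/3, 512/7, -128, …
Product ⇒ symmetric product L₀, ord ≤ 2.
L = 4 + (2 + 12·x)·Dx + (-1 + 4·x^2)·Dx^2  (order 2).
h: a_k = 0, 32, 32, 320/3, 448/3, 6016/15, 9472/15, 163328/105, 272896/105, …
ICs: h(0) = 0, h′(0) = 32.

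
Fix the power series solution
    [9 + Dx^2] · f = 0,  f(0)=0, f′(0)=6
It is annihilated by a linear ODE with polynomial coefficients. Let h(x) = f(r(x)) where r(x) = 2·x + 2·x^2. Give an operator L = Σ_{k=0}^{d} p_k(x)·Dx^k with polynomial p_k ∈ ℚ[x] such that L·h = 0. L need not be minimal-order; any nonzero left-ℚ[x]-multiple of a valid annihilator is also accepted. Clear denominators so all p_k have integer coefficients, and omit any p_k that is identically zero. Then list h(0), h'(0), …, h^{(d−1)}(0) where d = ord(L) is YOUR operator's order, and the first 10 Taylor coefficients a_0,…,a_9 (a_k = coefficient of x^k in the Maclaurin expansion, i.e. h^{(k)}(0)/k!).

f: a_k = 0, 6, 0, -9, 0, 81/20, 0, -243/280, 0, 243/2240, …
L₀ from L_f via x↦r, Dx↦r'^{-1}Dx.
L = (36 + 216·x + 432·x^2 + 288·x^3) - 2·Dx + (1 + 2·x)·Dx^2  (order 2).
h: a_k = 0, 12, 12, -72, -216, -432/5, 576, 41472/35, 2592/5, -57024/35, …
ICs: h(0) = 0, h′(0) = 12.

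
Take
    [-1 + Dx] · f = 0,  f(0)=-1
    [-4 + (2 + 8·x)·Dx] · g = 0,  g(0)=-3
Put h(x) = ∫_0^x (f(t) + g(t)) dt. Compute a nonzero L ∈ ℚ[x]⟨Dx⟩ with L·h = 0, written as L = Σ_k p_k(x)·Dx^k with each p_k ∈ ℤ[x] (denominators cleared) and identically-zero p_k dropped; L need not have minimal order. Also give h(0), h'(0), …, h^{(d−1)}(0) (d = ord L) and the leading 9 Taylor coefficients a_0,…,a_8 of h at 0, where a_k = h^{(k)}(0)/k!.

L = (6 + 8·x)·Dx + (-5 - 8·x - 16·x^2)·Dx^2 + (-1 + 16·x^2)·Dx^3  (order 3).
h: a_k = 0, -4, -7/2, 11/6, -73/24, 719/120, -10081/720, 181439/5040, -3991681/40320, …
ICs: h(0) = 0, h′(0) = -4, h′′(0) = -7.

f: a_k = -1, -1, -1/2, -1/6, -1/24, -1/120, -1/720, -1/5040, -1/40320, …
g: a_k = -3, -6, 6, -12, 30, -84, 252, -792, 2574, …
h₀=f+g: left-lcm gives L₀, ord ≤ 2.
h=∫₀ˣh₀: take L = L₀·Dx.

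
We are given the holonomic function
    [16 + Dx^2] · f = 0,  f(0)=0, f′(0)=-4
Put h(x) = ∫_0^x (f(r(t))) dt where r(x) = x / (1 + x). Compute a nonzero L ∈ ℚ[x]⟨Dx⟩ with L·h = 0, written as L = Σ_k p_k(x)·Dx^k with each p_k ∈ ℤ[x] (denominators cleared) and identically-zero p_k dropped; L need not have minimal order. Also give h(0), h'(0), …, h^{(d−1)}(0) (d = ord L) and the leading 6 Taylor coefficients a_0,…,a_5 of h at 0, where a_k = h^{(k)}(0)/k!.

L = 16·Dx + (2 + 6·x + 6·x^2 + 2·x^3)·Dx^2 + (1 + 4·x + 6·x^2 + 4·x^3 + x^4)·Dx^3  (order 3).
h: a_k = 0, 0, -2, 4/3, 5/3, -28/5, …
ICs: h(0) = 0, h′(0) = 0, h′′(0) = -4.

f: a_k = 0, -4, 0, 32/3, 0, -128/15, …
Substitute x→r, Dx→(1/r')Dx; clear ⇒ L₀.
h=∫₀ˣh₀: take L = L₀·Dx.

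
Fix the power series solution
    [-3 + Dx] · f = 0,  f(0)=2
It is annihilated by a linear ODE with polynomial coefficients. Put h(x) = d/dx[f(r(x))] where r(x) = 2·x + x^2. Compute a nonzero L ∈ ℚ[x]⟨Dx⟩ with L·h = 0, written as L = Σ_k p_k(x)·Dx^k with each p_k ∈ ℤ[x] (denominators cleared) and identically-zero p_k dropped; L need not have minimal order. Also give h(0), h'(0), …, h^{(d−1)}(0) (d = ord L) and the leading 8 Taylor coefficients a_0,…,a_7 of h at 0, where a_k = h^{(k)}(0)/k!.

f: a_k = 2, 6, 9, 9, 27/4, 81/20, 81/40, 243/280, …
f∘r: x↦r, Dx↦Dx/r' in L_f ⇒ L₀.
Differentiate: ansatz ord ≤ ord L₀ ⇒ L.
L = (7 + 12·x + 6·x^2) + (-1 - x)·Dx  (order 1).
h: a_k = 12, 84, 324, 900, 1998, 18738/5, 30726/5, 315522/35, …
ICs: h(0) = 12.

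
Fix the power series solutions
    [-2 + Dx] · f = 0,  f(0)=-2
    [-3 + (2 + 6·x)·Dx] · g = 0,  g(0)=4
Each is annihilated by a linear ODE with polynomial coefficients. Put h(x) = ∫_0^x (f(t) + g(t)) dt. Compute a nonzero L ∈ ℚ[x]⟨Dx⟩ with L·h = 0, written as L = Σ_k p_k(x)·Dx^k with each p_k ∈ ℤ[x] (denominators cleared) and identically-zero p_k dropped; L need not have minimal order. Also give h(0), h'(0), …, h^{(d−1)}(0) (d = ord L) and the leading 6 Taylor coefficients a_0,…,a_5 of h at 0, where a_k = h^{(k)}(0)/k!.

f: a_k = -2, -4, -4, -8/3, -4/3, -8/15, …
g: a_k = 4, 6, -9/2, 27/4, -405/32, 1701/64, …
L₀ := lclm(L_f,L_g); ord L₀ ≤ 1+1.
h=∫₀ˣh₀: take L = L₀·Dx.
L = (42 + 72·x)·Dx + (-25 - 96·x - 144·x^2)·Dx^2 + (2 + 30·x + 72·x^2)·Dx^3  (order 3).
h: a_k = 0, 2, 1, -17/6, 49/48, -1343/480, …
ICs: h(0) = 0, h′(0) = 2, h′′(0) = 2.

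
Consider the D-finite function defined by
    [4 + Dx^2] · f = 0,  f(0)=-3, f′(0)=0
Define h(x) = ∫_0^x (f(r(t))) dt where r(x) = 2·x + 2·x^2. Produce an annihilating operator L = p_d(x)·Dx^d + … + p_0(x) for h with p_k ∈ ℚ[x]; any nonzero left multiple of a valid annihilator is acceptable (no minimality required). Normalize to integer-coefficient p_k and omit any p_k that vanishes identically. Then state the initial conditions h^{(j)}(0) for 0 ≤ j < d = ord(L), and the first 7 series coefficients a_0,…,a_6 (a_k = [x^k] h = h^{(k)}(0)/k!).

f: a_k = -3, 0, 6, 0, -2, 0, 4/15, …
Substitute x→r, Dx→(1/r')Dx; clear ⇒ L₀.
Integrate: L := L₀·Dx.
L = (16 + 96·x + 192·x^2 + 128·x^3)·Dx - 2·Dx^2 + (1 + 2·x)·Dx^3  (order 3).
h: a_k = 0, -3, 0, 8, 12, -8/5, -64/3, …
ICs: h(0) = 0, h′(0) = -3, h′′(0) = 0.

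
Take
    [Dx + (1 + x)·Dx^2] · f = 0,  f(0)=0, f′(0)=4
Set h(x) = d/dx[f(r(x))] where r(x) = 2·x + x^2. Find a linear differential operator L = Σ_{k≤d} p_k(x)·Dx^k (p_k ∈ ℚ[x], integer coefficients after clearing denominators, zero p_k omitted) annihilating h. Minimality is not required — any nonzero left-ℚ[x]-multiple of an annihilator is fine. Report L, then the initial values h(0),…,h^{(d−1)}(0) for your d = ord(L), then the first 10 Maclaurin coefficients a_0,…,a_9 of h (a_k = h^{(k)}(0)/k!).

f: a_k = 0, 4, -2, 4/3, -1, 4/5, -2/3, 4/7, -1/2, 4/9, …
L₀ from L_f via x↦r, Dx↦r'^{-1}Dx.
h₀' ⇒ L via d/dx closure of L₀.
L = 1 + (1 + x)·Dx  (order 1).
h: a_k = 8, -8, 8, -8, 8, -8, 8, -8, 8, -8, …
ICs: h(0) = 8.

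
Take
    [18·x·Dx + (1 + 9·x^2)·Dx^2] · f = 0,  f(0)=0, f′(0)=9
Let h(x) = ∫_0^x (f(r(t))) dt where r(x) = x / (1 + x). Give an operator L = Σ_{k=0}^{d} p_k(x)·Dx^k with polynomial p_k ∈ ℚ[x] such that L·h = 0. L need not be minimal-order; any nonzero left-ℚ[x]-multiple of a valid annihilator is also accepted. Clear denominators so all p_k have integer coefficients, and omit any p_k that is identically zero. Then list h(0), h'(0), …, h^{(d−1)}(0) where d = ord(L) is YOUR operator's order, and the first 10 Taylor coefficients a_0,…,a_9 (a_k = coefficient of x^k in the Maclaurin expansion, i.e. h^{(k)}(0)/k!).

L = (2 + 20·x)·Dx^2 + (1 + 2·x + 10·x^2)·Dx^3  (order 3).
h: a_k = 0, 0, 9/2, -3, -9/2, 72/5, -6/5, -468/7, 747/7, 224, …
ICs: h(0) = 0, h′(0) = 0, h′′(0) = 9.

f: a_k = 0, 9, 0, -27, 0, 729/5, 0, -6561/7, 0, 6561, …
L₀ from L_f via x↦r, Dx↦r'^{-1}Dx.
Integrate: L := L₀·Dx.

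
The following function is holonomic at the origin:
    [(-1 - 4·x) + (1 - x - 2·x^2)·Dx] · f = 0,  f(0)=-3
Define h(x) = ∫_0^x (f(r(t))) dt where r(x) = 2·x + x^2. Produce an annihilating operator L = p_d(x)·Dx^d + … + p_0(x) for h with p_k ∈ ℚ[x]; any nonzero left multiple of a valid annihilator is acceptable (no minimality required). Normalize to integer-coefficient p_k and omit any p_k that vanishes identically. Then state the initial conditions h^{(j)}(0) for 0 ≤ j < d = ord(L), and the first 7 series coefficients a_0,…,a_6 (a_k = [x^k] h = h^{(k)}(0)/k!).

f: a_k = -3, -3, -9, -15, -33, -63, -129, …
Change of var in L_f (x↦r) gives L₀.
Integrate: L := L₀·Dx.
L = (2 + 16·x + 8·x^2)·Dx + (-1 + 3·x + 6·x^2 + 2·x^3)·Dx^2  (order 2).
h: a_k = 0, -3, -3, -13, -39, -717/5, -527, …
ICs: h(0) = 0, h′(0) = -3.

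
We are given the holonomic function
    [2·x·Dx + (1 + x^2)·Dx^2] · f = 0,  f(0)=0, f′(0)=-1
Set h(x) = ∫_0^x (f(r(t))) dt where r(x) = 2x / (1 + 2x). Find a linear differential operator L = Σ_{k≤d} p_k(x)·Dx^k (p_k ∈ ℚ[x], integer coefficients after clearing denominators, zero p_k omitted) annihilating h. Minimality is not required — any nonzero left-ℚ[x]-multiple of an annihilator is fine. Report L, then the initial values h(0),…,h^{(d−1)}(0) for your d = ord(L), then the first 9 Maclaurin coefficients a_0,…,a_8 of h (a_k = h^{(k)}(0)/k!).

L = (4 + 16·x)·Dx^2 + (1 + 4·x + 8·x^2)·Dx^3  (order 3).
h: a_k = 0, 0, -1, 4/3, -4/3, 0, 64/15, -256/21, 128/7, …
ICs: h(0) = 0, h′(0) = 0, h′′(0) = -2.

f: a_k = 0, -1, 0, 1/3, 0, -1/5, 0, 1/7, 0, …
Substitute x→r, Dx→(1/r')Dx; clear ⇒ L₀.
Integrate: L := L₀·Dx.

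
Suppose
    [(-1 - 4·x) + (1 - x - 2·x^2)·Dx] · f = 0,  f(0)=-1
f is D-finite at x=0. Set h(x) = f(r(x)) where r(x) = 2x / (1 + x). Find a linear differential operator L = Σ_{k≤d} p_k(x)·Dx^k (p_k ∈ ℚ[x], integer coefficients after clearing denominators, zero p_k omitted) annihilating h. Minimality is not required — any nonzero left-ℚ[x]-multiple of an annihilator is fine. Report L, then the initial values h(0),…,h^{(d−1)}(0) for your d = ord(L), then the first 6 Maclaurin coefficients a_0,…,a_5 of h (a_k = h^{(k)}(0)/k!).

L = (2 + 18·x) + (-1 - x + 9·x^2 + 9·x^3)·Dx  (order 1).
h: a_k = -1, -2, -10, -18, -90, -162, …
ICs: h(0) = -1.

f: a_k = -1, -1, -3, -5, -11, -21, …
h₀=f(r): pull back L_f along r ⇒ L₀.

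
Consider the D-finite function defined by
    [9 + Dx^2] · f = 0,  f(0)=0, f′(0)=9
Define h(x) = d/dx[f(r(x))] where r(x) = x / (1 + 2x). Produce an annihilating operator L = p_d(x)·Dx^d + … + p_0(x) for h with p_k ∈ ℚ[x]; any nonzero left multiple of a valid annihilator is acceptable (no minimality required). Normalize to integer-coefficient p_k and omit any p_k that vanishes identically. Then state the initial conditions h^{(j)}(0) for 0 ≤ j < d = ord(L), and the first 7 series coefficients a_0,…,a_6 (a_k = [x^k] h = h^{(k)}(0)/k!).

f: a_k = 0, 9, 0, -27/2, 0, 243/40, 0, …
h₀=f(r): pull back L_f along r ⇒ L₀.
Differentiate: ansatz ord ≤ ord L₀ ⇒ L.
L = (33 + 96·x + 96·x^2) + (12 + 72·x + 144·x^2 + 96·x^3)·Dx + (1 + 8·x + 24·x^2 + 32·x^3 + 16·x^4)·Dx^2  (order 2).
h: a_k = 9, -36, 135/2, 36, -6957/8, 8775/2, -1288449/80, …
ICs: h(0) = 9, h′(0) = -36.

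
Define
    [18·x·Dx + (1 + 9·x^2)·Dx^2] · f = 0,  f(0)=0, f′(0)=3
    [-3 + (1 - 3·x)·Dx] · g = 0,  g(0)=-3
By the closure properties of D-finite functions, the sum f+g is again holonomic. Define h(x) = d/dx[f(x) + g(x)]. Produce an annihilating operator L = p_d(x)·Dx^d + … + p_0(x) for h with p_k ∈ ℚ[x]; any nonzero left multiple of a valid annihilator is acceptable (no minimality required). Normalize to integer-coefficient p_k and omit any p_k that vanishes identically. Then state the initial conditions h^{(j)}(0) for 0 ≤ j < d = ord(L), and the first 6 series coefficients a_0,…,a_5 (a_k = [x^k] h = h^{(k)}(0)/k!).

f: a_k = 0, 3, 0, -9, 0, 243/5, …
g: a_k = -3, -9, -27, -81, -243, -729, …
f+g: L₀ = lclm(L_f,L_g), ord ≤ 2+1.
h=h₀': d/dx-closure on L₀ ⇒ L.
L = (18 - 216·x - 486·x^2) + (-12 + 18·x - 108·x^2 - 486·x^3)·Dx + (1 - 81·x^4)·Dx^2  (order 2).
h: a_k = -6, -54, -270, -972, -3402, -13122, …
ICs: h(0) = -6, h′(0) = -54.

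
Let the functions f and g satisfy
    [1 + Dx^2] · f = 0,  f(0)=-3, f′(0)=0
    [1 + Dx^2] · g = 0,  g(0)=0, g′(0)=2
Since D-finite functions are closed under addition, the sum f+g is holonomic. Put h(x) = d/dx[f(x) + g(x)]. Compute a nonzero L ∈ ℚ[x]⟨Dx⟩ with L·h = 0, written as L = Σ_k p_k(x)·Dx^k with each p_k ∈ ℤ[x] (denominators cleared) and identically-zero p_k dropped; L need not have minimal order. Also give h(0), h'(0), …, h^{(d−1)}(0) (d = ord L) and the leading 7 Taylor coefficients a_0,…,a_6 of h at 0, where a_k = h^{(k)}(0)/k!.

f: a_k = -3, 0, 3/2, 0, -1/8, 0, 1/240, …
g: a_k = 0, 2, 0, -1/3, 0, 1/60, 0, …
Weyl lclm of L_f,L_g ⇒ L₀ (ord ≤ 4).
Differentiate: ansatz ord ≤ ord L₀ ⇒ L.
L = 1 + Dx^2  (order 2).
h: a_k = 2, 3, -1, -1/2, 1/12, 1/40, -1/360, …
ICs: h(0) = 2, h′(0) = 3.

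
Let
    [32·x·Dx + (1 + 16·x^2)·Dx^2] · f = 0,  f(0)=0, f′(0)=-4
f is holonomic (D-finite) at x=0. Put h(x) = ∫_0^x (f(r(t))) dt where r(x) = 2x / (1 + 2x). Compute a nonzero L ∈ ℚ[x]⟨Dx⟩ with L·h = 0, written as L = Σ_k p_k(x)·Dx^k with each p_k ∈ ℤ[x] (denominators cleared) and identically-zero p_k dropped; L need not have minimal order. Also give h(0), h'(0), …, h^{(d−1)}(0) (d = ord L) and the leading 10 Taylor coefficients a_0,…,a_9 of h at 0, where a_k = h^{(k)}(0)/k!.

f: a_k = 0, -4, 0, 64/3, 0, -1024/5, 0, 16384/7, 0, -262144/9, …
L₀ from L_f via x↦r, Dx↦r'^{-1}Dx.
Integrate: L := L₀·Dx.
L = (4 + 136·x)·Dx^2 + (1 + 4·x + 68·x^2)·Dx^3  (order 3).
h: a_k = 0, 0, -4, 16/3, 104/3, -192, -6464/15, 156416/21, -46528/7, -824320/3, …
ICs: h(0) = 0, h′(0) = 0, h′′(0) = -8.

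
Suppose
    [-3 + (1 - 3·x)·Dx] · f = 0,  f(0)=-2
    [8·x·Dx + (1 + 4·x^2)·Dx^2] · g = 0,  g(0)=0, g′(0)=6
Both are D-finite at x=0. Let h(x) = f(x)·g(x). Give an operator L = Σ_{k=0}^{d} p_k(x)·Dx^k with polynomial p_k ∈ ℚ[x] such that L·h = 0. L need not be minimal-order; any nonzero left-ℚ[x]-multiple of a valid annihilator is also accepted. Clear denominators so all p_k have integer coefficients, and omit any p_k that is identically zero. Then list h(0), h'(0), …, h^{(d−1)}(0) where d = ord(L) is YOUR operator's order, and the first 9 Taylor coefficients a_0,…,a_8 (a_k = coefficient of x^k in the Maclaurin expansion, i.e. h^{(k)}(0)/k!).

L = 24·x + (6 - 8·x + 48·x^2)·Dx + (-1 + 3·x - 4·x^2 + 12·x^3)·Dx^2  (order 2).
h: a_k = 0, -12, -36, -92, -276, -4332/5, -12996/5, -269076/35, -807228/35, …
ICs: h(0) = 0, h′(0) = -12.

f: a_k = -2, -6, -18, -54, -162, -486, -1458, -4374, -13122, …
g: a_k = 0, 6, 0, -8, 0, 96/5, 0, -384/7, 0, …
f·g: L₀ = L_f ⊗_s L_g, ord ≤ 1·2.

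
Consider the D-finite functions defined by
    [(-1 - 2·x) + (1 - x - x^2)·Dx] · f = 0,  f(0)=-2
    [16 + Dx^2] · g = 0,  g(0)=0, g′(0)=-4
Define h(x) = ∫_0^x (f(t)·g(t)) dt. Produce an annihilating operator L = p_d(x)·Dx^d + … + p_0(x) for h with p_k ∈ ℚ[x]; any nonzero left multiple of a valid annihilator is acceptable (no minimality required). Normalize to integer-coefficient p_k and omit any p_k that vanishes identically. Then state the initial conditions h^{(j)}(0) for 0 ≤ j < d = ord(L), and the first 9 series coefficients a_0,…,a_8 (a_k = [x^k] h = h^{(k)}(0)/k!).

f: a_k = -2, -2, -4, -6, -10, -16, -26, -42, -68, …
g: a_k = 0, -4, 0, 32/3, 0, -128/15, 0, 1024/315, 0, …
L₀ := L_f ⊗_s L_g (sym. prod.), ord ≤ 2.
h=∫h₀ ⇒ L = L₀·Dx.
L = (-14 + 16·x + 16·x^2)·Dx + (2 + 4·x)·Dx^2 + (-1 + x + x^2)·Dx^3  (order 3).
h: a_k = 0, 0, 4, 8/3, -4/3, 8/15, 12/5, 256/105, 983/315, …
ICs: h(0) = 0, h′(0) = 0, h′′(0) = 8.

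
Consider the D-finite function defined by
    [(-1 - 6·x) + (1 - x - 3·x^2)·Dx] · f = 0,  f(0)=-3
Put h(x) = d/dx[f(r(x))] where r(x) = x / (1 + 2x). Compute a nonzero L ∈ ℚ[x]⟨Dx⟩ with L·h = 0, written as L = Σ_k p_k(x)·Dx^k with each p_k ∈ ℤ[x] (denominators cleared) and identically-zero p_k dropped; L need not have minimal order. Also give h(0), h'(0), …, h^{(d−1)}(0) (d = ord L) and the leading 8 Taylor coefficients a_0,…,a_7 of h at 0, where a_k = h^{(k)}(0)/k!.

L = (4 + 6·x + 30·x^2 + 32·x^3) + (-1 - 13·x - 45·x^2 - 38·x^3 + 16·x^4)·Dx  (order 1).
h: a_k = -3, -12, 45, -204, 840, -3330, 12831, -48432, …
ICs: h(0) = -3.

f: a_k = -3, -3, -12, -21, -57, -120, -291, -651, …
L₀ from L_f via x↦r, Dx↦r'^{-1}Dx.
h₀' ⇒ L via d/dx closure of L₀.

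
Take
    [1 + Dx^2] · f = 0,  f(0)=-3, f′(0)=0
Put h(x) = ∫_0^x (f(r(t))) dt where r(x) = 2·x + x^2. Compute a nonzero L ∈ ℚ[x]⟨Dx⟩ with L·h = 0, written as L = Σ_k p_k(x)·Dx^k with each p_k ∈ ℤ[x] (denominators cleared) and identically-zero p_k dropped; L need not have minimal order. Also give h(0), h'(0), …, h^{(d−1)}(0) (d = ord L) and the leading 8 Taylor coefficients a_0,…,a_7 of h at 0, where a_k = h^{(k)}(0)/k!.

f: a_k = -3, 0, 3/2, 0, -1/8, 0, 1/240, 0, …
Change of var in L_f (x↦r) gives L₀.
h=∫₀ˣh₀: take L = L₀·Dx.
L = (4 + 12·x + 12·x^2 + 4·x^3)·Dx - Dx^2 + (1 + x)·Dx^3  (order 3).
h: a_k = 0, -3, 0, 2, 3/2, -1/10, -2/3, -41/105, …
ICs: h(0) = 0, h′(0) = -3, h′′(0) = 0.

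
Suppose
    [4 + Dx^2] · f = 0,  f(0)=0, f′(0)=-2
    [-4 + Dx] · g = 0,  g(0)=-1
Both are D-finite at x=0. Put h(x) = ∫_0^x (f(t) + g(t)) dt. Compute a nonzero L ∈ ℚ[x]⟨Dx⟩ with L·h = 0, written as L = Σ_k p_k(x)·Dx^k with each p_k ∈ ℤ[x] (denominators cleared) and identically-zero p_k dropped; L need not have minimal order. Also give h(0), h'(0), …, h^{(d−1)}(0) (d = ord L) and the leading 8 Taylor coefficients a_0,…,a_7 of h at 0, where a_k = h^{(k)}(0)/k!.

L = -16·Dx + 4·Dx^2 - 4·Dx^3 + Dx^4  (order 4).
h: a_k = 0, -1, -3, -8/3, -7/3, -32/15, -22/15, -256/315, …
ICs: h(0) = 0, h′(0) = -1, h′′(0) = -6, h′′′(0) = -16.

f: a_k = 0, -2, 0, 4/3, 0, -4/15, 0, 8/315, …
g: a_k = -1, -4, -8, -32/3, -32/3, -128/15, -256/45, -1024/315, …
h₀=f+g: left-lcm gives L₀, ord ≤ 3.
h=∫₀ˣh₀: take L = L₀·Dx.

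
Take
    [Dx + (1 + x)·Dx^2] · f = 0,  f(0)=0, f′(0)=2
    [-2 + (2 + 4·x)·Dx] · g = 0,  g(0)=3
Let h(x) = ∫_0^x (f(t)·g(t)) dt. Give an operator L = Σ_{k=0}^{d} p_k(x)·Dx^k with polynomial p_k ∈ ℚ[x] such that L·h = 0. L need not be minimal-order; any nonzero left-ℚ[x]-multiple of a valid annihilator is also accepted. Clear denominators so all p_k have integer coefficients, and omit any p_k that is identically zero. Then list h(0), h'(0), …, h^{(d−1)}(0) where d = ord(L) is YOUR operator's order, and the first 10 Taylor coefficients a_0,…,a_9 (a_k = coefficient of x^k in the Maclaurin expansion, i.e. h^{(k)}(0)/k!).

L = (2 + x)·Dx + (-1 - 2·x)·Dx^2 + (1 + 5·x + 8·x^2 + 4·x^3)·Dx^3  (order 3).
h: a_k = 0, 0, 3, 1, -1, 1, -131/120, 363/280, -927/560, 943/420, …
ICs: h(0) = 0, h′(0) = 0, h′′(0) = 6.

f: a_k = 0, 2, -1, 2/3, -1/2, 2/5, -1/3, 2/7, -1/4, 2/9, …
g: a_k = 3, 3, -3/2, 3/2, -15/8, 21/8, -63/16, 99/16, -1287/128, 2145/128, …
f·g: L₀ = L_f ⊗_s L_g, ord ≤ 2·1.
h=∫₀ˣh₀: take L = L₀·Dx.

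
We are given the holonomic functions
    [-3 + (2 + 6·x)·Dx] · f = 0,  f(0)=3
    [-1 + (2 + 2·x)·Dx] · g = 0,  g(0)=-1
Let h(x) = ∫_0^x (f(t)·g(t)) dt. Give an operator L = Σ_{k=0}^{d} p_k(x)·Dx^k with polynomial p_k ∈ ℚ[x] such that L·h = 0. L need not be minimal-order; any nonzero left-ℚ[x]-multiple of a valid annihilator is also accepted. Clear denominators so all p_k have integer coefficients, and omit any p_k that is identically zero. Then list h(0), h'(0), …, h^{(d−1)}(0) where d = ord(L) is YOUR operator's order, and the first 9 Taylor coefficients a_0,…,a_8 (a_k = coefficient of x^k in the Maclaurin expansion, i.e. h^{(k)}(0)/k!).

L = (-2 - 3·x)·Dx + (1 + 4·x + 3·x^2)·Dx^2  (order 2).
h: a_k = 0, -3, -3, 1/2, -3/4, 51/40, -19/8, 531/112, -639/64, …
ICs: h(0) = 0, h′(0) = -3.

f: a_k = 3, 9/2, -27/8, 81/16, -1215/128, 5103/256, -45927/1024, 216513/2048, -8444007/32768, …
g: a_k = -1, -1/2, 1/8, -1/16, 5/128, -7/256, 21/1024, -33/2048, 429/32768, …
f·g: L₀ = L_f ⊗_s L_g, ord ≤ 1·1.
Integrate: L := L₀·Dx.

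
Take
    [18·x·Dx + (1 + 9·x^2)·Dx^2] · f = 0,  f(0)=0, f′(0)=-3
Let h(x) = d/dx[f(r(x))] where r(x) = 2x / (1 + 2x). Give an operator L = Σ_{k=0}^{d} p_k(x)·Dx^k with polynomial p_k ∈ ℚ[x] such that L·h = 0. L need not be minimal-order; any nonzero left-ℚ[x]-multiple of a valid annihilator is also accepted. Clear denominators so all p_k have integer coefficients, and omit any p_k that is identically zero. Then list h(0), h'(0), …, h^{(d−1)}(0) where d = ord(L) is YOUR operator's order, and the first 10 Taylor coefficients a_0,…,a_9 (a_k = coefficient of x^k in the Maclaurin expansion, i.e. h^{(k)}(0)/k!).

f: a_k = 0, -3, 0, 9, 0, -243/5, 0, 2187/7, 0, -2187, …
h₀=f(r): pull back L_f along r ⇒ L₀.
h₀' ⇒ L via d/dx closure of L₀.
L = (4 + 80·x) + (1 + 4·x + 40·x^2)·Dx  (order 1).
h: a_k = -6, 24, 144, -1536, 384, 59904, -254976, -1376256, 15704064, -7766016, …
ICs: h(0) = -6.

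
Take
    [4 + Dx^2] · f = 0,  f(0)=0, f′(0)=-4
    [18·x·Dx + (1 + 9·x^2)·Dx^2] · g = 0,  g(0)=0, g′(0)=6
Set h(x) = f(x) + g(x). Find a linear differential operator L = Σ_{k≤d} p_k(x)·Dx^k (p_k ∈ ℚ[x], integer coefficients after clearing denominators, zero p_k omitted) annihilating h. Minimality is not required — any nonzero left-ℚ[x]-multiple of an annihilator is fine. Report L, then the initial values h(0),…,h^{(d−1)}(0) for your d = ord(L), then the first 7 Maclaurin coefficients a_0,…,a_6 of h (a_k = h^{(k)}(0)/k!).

f: a_k = 0, -4, 0, 8/3, 0, -8/15, 0, …
g: a_k = 0, 6, 0, -18, 0, 486/5, 0, …
Weyl lclm of L_f,L_g ⇒ L₀ (ord ≤ 4).
L = (-3744·x + 37584·x^3 + 11664·x^5)·Dx + (-28 + 864·x^2 + 10692·x^4 + 5832·x^6)·Dx^2 + (-936·x + 9396·x^3 + 2916·x^5)·Dx^3 + (-7 + 216·x^2 + 2673·x^4 + 1458·x^6)·Dx^4  (order 4).
h: a_k = 0, 2, 0, -46/3, 0, 290/3, 0, …
ICs: h(0) = 0, h′(0) = 2, h′′(0) = 0, h′′′(0) = -92.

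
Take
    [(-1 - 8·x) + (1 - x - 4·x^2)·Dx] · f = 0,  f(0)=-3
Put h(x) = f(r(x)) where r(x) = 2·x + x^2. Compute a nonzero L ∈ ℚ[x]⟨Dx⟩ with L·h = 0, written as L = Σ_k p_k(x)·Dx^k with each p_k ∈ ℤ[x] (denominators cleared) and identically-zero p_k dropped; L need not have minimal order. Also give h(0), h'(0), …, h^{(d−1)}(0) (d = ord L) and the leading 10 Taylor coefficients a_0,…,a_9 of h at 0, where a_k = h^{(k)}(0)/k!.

f: a_k = -3, -3, -15, -27, -87, -195, -543, -1323, -3495, -8787, …
Substitute x→r, Dx→(1/r')Dx; clear ⇒ L₀.
L = (2 + 34·x + 48·x^2 + 16·x^3) + (-1 + 2·x + 17·x^2 + 16·x^3 + 4·x^4)·Dx  (order 1).
h: a_k = -3, -6, -63, -276, -1731, -9186, -52467, -289896, -1625631, -9055710, …
ICs: h(0) = -3.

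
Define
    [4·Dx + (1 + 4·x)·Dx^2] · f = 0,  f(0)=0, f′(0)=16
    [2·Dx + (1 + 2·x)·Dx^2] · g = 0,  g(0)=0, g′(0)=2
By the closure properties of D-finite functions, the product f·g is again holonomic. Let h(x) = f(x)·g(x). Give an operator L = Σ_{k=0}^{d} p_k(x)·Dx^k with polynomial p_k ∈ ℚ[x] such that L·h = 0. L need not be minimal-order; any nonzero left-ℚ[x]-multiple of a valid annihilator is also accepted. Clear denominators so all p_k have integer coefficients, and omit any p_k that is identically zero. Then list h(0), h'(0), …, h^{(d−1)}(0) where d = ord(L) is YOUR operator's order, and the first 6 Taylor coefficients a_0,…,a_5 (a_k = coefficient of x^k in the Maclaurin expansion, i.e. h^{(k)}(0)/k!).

f: a_k = 0, 16, -32, 256/3, -256, 4096/5, …
g: a_k = 0, 2, -2, 8/3, -4, 32/5, …
Sym-product of L_f,L_g gives L₀ (≤ ord 4).
L = (160 + 768·x + 1024·x^2)·Dx + (264 + 2144·x + 5760·x^2 + 5120·x^3)·Dx^2 + (64 + 720·x + 2976·x^2 + 5376·x^3 + 3584·x^4)·Dx^3 + (3 + 44·x + 252·x^2 + 704·x^3 + 960·x^4 + 512·x^5)·Dx^4  (order 4).
h: a_k = 0, 0, 32, -96, 832/3, -832, …
ICs: h(0) = 0, h′(0) = 0, h′′(0) = 64, h′′′(0) = -576.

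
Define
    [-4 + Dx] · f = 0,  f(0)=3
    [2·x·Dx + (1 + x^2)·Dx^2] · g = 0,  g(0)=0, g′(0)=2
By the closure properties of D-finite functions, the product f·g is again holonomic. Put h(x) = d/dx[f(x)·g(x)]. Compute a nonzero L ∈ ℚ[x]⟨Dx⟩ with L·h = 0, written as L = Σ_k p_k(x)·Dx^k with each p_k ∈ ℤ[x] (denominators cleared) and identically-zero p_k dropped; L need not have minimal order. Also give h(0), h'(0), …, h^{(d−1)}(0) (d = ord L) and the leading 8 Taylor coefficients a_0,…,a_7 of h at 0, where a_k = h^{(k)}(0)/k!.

L = (28 - 32·x + 76·x^2 - 32·x^3 + 32·x^4) + (-15 + 12·x - 35·x^2 + 12·x^3 - 16·x^4)·Dx + (2 - x + 4·x^2 - x^3 + 2·x^4)·Dx^2  (order 2).
h: a_k = 6, 48, 138, 224, 246, 208, 754/5, 1984/21, …
ICs: h(0) = 6, h′(0) = 48.

f: a_k = 3, 12, 24, 32, 32, 128/5, 256/15, 1024/105, …
g: a_k = 0, 2, 0, -2/3, 0, 2/5, 0, -2/7, …
Sym-product of L_f,L_g gives L₀ (≤ ord 2).
Differentiate: ansatz ord ≤ ord L₀ ⇒ L.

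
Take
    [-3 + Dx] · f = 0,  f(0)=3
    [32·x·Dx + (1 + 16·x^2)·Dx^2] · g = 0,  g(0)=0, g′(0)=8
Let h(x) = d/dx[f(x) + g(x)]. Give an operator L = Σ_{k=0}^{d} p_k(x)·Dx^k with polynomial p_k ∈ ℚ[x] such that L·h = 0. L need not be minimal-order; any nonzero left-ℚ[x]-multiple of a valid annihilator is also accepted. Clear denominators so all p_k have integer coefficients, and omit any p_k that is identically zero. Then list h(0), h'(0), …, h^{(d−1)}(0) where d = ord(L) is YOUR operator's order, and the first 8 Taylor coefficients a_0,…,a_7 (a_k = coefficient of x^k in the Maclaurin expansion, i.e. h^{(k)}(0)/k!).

f: a_k = 3, 9, 27/2, 27/2, 81/8, 243/40, 243/80, 729/560, …
g: a_k = 0, 8, 0, -128/3, 0, 2048/5, 0, -32768/7, …
f+g: L₀ = lclm(L_f,L_g), ord ≤ 1+2.
h=h₀': d/dx-closure on L₀ ⇒ L.
L = (96 - 288·x - 4608·x^2 - 4608·x^3) + (-41 + 1248·x^2 - 2304·x^4)·Dx + (3 + 32·x + 96·x^2 + 512·x^3 + 768·x^4)·Dx^2  (order 2).
h: a_k = 17, 27, -175/2, 81/2, 16627/8, 729/40, -2620711/80, 2187/560, …
ICs: h(0) = 17, h′(0) = 27.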